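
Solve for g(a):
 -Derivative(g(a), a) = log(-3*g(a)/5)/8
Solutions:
 8*Integral(1/(log(-_y) - log(5) + log(3)), (_y, g(a))) = C1 - a


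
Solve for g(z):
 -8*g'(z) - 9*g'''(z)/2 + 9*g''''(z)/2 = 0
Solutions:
 g(z) = C1 + C2*exp(z*(-(4*sqrt(39) + 25)^(1/3) - 1/(4*sqrt(39) + 25)^(1/3) + 2)/6)*sin(sqrt(3)*z*(-(4*sqrt(39) + 25)^(1/3) + (4*sqrt(39) + 25)^(-1/3))/6) + C3*exp(z*(-(4*sqrt(39) + 25)^(1/3) - 1/(4*sqrt(39) + 25)^(1/3) + 2)/6)*cos(sqrt(3)*z*(-(4*sqrt(39) + 25)^(1/3) + (4*sqrt(39) + 25)^(-1/3))/6) + C4*exp(z*((4*sqrt(39) + 25)^(-1/3) + 1 + (4*sqrt(39) + 25)^(1/3))/3)


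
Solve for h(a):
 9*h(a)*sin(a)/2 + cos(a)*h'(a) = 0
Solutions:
 h(a) = C1*cos(a)^(9/2)


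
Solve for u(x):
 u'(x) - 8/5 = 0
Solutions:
 u(x) = C1 + 8*x/5


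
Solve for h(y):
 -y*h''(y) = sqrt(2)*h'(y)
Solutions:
 h(y) = C1 + C2*y^(1 - sqrt(2))


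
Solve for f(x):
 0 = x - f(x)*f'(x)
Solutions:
 f(x) = -sqrt(C1 + x^2)
 f(x) = sqrt(C1 + x^2)


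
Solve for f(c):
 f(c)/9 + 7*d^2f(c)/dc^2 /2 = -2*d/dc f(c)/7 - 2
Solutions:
 f(c) = (C1*sin(5*sqrt(26)*c/147) + C2*cos(5*sqrt(26)*c/147))*exp(-2*c/49) - 18


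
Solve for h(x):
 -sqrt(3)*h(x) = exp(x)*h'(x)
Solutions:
 h(x) = C1*exp(sqrt(3)*exp(-x))


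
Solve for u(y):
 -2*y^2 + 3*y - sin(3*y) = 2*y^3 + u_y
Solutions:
 u(y) = C1 - y^4/2 - 2*y^3/3 + 3*y^2/2 + cos(3*y)/3


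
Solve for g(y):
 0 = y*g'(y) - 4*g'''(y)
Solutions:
 g(y) = C1 + Integral(C2*airyai(2^(1/3)*y/2) + C3*airybi(2^(1/3)*y/2), y)


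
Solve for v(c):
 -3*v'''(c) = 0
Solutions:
 v(c) = C1 + C2*c + C3*c^2


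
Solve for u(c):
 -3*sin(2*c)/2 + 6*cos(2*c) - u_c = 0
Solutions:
 u(c) = C1 + 3*sin(2*c) + 3*cos(2*c)/4


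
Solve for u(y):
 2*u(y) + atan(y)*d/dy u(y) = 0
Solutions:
 u(y) = C1*exp(-2*Integral(1/atan(y), y))


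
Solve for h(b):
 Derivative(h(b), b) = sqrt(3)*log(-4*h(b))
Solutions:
 -sqrt(3)*Integral(1/(log(-_y) + 2*log(2)), (_y, h(b)))/3 = C1 - b


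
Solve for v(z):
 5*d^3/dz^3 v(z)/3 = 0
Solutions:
 v(z) = C1 + C2*z + C3*z^2


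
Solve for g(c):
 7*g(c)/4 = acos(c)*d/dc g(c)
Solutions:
 g(c) = C1*exp(7*Integral(1/acos(c), c)/4)


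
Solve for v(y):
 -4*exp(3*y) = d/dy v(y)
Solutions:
 v(y) = C1 - 4*exp(3*y)/3


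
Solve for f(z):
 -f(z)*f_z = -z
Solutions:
 f(z) = -sqrt(C1 + z^2)
 f(z) = sqrt(C1 + z^2)


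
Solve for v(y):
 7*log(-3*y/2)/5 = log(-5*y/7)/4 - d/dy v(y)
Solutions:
 v(y) = C1 - 23*y*log(-y)/20 + y*(-28*log(3) - 5*log(7) + 5*log(5) + 28*log(2) + 23)/20


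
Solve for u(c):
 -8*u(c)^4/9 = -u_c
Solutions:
 u(c) = 3^(1/3)*(-1/(C1 + 8*c))^(1/3)
 u(c) = (-1/(C1 + 8*c))^(1/3)*(-3^(1/3) - 3^(5/6)*I)/2
 u(c) = (-1/(C1 + 8*c))^(1/3)*(-3^(1/3) + 3^(5/6)*I)/2


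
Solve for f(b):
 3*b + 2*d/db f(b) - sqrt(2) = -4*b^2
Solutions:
 f(b) = C1 - 2*b^3/3 - 3*b^2/4 + sqrt(2)*b/2


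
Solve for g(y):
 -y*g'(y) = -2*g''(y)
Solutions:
 g(y) = C1 + C2*erfi(y/2)


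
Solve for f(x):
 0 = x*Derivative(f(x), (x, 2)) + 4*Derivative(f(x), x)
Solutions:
 f(x) = C1 + C2/x^3


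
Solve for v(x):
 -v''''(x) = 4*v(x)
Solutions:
 v(x) = (C1*sin(x) + C2*cos(x))*exp(-x) + (C3*sin(x) + C4*cos(x))*exp(x)


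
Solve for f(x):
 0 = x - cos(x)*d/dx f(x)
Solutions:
 f(x) = C1 + Integral(x/cos(x), x)


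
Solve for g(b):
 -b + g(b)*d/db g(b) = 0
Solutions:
 g(b) = -sqrt(C1 + b^2)
 g(b) = sqrt(C1 + b^2)


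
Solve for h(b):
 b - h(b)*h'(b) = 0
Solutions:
 h(b) = -sqrt(C1 + b^2)
 h(b) = sqrt(C1 + b^2)


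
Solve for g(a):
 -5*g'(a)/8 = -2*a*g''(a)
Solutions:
 g(a) = C1 + C2*a^(21/16)


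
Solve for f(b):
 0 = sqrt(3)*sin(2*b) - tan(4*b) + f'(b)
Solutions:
 f(b) = C1 - log(cos(4*b))/4 + sqrt(3)*cos(2*b)/2


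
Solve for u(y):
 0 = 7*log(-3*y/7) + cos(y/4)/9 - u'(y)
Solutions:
 u(y) = C1 + 7*y*log(-y) - 7*y*log(7) - 7*y + 7*y*log(3) + 4*sin(y/4)/9


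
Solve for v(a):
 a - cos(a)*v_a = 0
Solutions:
 v(a) = C1 + Integral(a/cos(a), a)


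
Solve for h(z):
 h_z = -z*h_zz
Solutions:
 h(z) = C1 + C2*log(z)


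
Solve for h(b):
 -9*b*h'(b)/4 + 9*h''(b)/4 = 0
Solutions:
 h(b) = C1 + C2*erfi(sqrt(2)*b/2)


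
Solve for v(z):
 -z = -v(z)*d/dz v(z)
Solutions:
 v(z) = -sqrt(C1 + z^2)
 v(z) = sqrt(C1 + z^2)


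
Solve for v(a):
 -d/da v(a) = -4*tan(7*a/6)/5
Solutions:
 v(a) = C1 - 24*log(cos(7*a/6))/35


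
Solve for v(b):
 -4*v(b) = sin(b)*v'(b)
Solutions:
 v(b) = C1*(cos(b)^2 + 2*cos(b) + 1)/(cos(b)^2 - 2*cos(b) + 1)


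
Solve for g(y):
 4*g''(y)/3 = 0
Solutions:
 g(y) = C1 + C2*y


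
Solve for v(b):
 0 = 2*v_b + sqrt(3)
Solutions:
 v(b) = C1 - sqrt(3)*b/2


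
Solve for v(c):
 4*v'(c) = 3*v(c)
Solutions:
 v(c) = C1*exp(3*c/4)


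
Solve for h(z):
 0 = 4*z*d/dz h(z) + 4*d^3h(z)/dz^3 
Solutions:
 h(z) = C1 + Integral(C2*airyai(-z) + C3*airybi(-z), z)


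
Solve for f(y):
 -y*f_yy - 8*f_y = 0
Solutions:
 f(y) = C1 + C2/y^7


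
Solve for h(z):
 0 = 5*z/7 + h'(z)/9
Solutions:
 h(z) = C1 - 45*z^2/14


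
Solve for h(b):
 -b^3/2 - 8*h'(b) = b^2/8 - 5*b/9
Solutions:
 h(b) = C1 - b^4/64 - b^3/192 + 5*b^2/144


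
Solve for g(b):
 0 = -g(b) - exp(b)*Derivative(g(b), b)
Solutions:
 g(b) = C1*exp(exp(-b))


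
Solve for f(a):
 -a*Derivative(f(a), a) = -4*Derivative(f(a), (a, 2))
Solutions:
 f(a) = C1 + C2*erfi(sqrt(2)*a/4)


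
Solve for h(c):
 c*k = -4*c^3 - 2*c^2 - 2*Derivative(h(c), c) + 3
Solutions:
 h(c) = C1 - c^4/2 - c^3/3 - c^2*k/4 + 3*c/2


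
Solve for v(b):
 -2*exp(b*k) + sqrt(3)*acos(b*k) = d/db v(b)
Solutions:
 v(b) = C1 - 2*Piecewise((exp(b*k)/k, Ne(k, 0)), (b, True)) + sqrt(3)*Piecewise((b*acos(b*k) - sqrt(-b^2*k^2 + 1)/k, Ne(k, 0)), (pi*b/2, True))


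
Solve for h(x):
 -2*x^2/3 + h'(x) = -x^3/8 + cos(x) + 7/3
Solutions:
 h(x) = C1 - x^4/32 + 2*x^3/9 + 7*x/3 + sin(x)


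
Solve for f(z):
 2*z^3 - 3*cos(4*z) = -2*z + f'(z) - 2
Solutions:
 f(z) = C1 + z^4/2 + z^2 + 2*z - 3*sin(4*z)/4


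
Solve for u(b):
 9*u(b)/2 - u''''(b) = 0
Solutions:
 u(b) = C1*exp(-2^(3/4)*sqrt(3)*b/2) + C2*exp(2^(3/4)*sqrt(3)*b/2) + C3*sin(2^(3/4)*sqrt(3)*b/2) + C4*cos(2^(3/4)*sqrt(3)*b/2)


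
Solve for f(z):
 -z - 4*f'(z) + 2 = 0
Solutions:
 f(z) = C1 - z^2/8 + z/2


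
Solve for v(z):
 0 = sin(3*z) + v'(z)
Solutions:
 v(z) = C1 + cos(3*z)/3


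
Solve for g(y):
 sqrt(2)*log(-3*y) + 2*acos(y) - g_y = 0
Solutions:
 g(y) = C1 + sqrt(2)*y*(log(-y) - 1) + 2*y*acos(y) + sqrt(2)*y*log(3) - 2*sqrt(1 - y^2)


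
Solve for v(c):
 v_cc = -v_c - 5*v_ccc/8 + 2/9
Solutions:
 v(c) = C1 + 2*c/9 + (C2*sin(2*sqrt(6)*c/5) + C3*cos(2*sqrt(6)*c/5))*exp(-4*c/5)


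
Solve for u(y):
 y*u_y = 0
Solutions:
 u(y) = C1


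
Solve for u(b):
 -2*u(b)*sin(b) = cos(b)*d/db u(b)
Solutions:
 u(b) = C1*cos(b)^2


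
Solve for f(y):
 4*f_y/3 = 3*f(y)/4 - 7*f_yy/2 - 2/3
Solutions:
 f(y) = C1*exp(y*(-8 + sqrt(442))/42) + C2*exp(-y*(8 + sqrt(442))/42) + 8/9


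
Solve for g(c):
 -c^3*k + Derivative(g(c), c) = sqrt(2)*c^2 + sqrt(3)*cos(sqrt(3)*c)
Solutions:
 g(c) = C1 + c^4*k/4 + sqrt(2)*c^3/3 + sin(sqrt(3)*c)


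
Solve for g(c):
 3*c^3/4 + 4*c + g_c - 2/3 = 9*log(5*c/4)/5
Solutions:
 g(c) = C1 - 3*c^4/16 - 2*c^2 + 9*c*log(c)/5 - 18*c*log(2)/5 - 17*c/15 + 9*c*log(5)/5


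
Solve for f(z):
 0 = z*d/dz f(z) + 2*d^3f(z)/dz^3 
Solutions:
 f(z) = C1 + Integral(C2*airyai(-2^(2/3)*z/2) + C3*airybi(-2^(2/3)*z/2), z)


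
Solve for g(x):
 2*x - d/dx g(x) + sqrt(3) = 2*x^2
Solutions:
 g(x) = C1 - 2*x^3/3 + x^2 + sqrt(3)*x


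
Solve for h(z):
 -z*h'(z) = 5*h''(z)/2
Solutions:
 h(z) = C1 + C2*erf(sqrt(5)*z/5)


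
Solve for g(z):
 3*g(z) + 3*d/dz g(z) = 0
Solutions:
 g(z) = C1*exp(-z)


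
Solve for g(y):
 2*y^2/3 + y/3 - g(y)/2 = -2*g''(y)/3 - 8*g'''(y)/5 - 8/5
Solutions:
 g(y) = C1*exp(-y*(5*5^(2/3)/(432*sqrt(11) + 1433)^(1/3) + 10 + 5^(1/3)*(432*sqrt(11) + 1433)^(1/3))/72)*sin(sqrt(3)*5^(1/3)*y*(-(432*sqrt(11) + 1433)^(1/3) + 5*5^(1/3)/(432*sqrt(11) + 1433)^(1/3))/72) + C2*exp(-y*(5*5^(2/3)/(432*sqrt(11) + 1433)^(1/3) + 10 + 5^(1/3)*(432*sqrt(11) + 1433)^(1/3))/72)*cos(sqrt(3)*5^(1/3)*y*(-(432*sqrt(11) + 1433)^(1/3) + 5*5^(1/3)/(432*sqrt(11) + 1433)^(1/3))/72) + C3*exp(y*(-5 + 5*5^(2/3)/(432*sqrt(11) + 1433)^(1/3) + 5^(1/3)*(432*sqrt(11) + 1433)^(1/3))/36) + 4*y^2/3 + 2*y/3 + 304/45


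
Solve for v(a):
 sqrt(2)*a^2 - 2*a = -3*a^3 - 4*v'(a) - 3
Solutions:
 v(a) = C1 - 3*a^4/16 - sqrt(2)*a^3/12 + a^2/4 - 3*a/4


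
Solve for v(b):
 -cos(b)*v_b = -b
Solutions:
 v(b) = C1 + Integral(b/cos(b), b)


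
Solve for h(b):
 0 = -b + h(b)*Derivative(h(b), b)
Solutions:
 h(b) = -sqrt(C1 + b^2)
 h(b) = sqrt(C1 + b^2)


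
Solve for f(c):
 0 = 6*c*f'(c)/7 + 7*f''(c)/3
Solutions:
 f(c) = C1 + C2*erf(3*c/7)


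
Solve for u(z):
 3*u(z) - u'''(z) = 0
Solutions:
 u(z) = C3*exp(3^(1/3)*z) + (C1*sin(3^(5/6)*z/2) + C2*cos(3^(5/6)*z/2))*exp(-3^(1/3)*z/2)


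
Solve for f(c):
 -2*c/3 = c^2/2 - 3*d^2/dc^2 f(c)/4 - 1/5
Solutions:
 f(c) = C1 + C2*c + c^4/18 + 4*c^3/27 - 2*c^2/15


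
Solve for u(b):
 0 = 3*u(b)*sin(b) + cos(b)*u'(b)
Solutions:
 u(b) = C1*cos(b)^3


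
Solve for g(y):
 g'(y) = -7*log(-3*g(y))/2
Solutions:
 2*Integral(1/(log(-_y) + log(3)), (_y, g(y)))/7 = C1 - y


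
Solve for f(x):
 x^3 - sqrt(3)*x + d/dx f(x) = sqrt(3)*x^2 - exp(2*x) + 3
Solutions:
 f(x) = C1 - x^4/4 + sqrt(3)*x^3/3 + sqrt(3)*x^2/2 + 3*x - exp(2*x)/2


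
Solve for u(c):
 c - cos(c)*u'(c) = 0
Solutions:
 u(c) = C1 + Integral(c/cos(c), c)


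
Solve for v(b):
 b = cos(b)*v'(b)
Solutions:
 v(b) = C1 + Integral(b/cos(b), b)


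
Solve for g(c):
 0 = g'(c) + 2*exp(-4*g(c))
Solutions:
 g(c) = log(-I*(C1 - 8*c)^(1/4))
 g(c) = log(I*(C1 - 8*c)^(1/4))
 g(c) = log(-(C1 - 8*c)^(1/4))
 g(c) = log(C1 - 8*c)/4


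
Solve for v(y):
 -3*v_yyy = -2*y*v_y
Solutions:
 v(y) = C1 + Integral(C2*airyai(2^(1/3)*3^(2/3)*y/3) + C3*airybi(2^(1/3)*3^(2/3)*y/3), y)


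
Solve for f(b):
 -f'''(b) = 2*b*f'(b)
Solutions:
 f(b) = C1 + Integral(C2*airyai(-2^(1/3)*b) + C3*airybi(-2^(1/3)*b), b)


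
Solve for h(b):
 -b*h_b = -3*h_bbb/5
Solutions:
 h(b) = C1 + Integral(C2*airyai(3^(2/3)*5^(1/3)*b/3) + C3*airybi(3^(2/3)*5^(1/3)*b/3), b)


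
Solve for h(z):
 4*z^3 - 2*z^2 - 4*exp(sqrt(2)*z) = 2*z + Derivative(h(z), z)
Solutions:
 h(z) = C1 + z^4 - 2*z^3/3 - z^2 - 2*sqrt(2)*exp(sqrt(2)*z)


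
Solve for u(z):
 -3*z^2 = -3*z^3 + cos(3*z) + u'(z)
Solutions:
 u(z) = C1 + 3*z^4/4 - z^3 - sin(3*z)/3


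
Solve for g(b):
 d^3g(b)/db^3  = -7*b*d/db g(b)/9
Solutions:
 g(b) = C1 + Integral(C2*airyai(-21^(1/3)*b/3) + C3*airybi(-21^(1/3)*b/3), b)


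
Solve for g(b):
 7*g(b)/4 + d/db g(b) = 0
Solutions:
 g(b) = C1*exp(-7*b/4)


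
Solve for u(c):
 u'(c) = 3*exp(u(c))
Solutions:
 u(c) = log(-1/(C1 + 3*c))


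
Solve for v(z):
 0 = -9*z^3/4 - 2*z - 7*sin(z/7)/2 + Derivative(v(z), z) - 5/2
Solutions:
 v(z) = C1 + 9*z^4/16 + z^2 + 5*z/2 - 49*cos(z/7)/2


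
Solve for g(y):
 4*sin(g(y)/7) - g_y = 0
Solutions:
 -4*y + 7*log(cos(g(y)/7) - 1)/2 - 7*log(cos(g(y)/7) + 1)/2 = C1


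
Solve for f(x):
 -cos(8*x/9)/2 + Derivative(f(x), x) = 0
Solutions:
 f(x) = C1 + 9*sin(8*x/9)/16


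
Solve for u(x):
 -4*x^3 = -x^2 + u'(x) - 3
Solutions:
 u(x) = C1 - x^4 + x^3/3 + 3*x


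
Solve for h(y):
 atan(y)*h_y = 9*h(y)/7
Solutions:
 h(y) = C1*exp(9*Integral(1/atan(y), y)/7)


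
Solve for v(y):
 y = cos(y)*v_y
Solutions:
 v(y) = C1 + Integral(y/cos(y), y)


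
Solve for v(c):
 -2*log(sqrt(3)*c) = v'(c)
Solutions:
 v(c) = C1 - 2*c*log(c) - c*log(3) + 2*c


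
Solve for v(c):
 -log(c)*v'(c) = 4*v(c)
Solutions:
 v(c) = C1*exp(-4*li(c))


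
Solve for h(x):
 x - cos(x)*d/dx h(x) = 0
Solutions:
 h(x) = C1 + Integral(x/cos(x), x)


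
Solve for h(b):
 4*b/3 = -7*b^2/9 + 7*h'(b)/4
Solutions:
 h(b) = C1 + 4*b^3/27 + 8*b^2/21


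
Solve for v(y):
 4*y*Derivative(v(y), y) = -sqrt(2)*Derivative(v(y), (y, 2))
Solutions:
 v(y) = C1 + C2*erf(2^(1/4)*y)


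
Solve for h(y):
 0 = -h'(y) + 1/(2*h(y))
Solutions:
 h(y) = -sqrt(C1 + y)
 h(y) = sqrt(C1 + y)


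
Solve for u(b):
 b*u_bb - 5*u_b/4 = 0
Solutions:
 u(b) = C1 + C2*b^(9/4)


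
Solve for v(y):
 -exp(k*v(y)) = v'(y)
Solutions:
 v(y) = Piecewise((log(1/(C1*k + k*y))/k, Ne(k, 0)), (nan, True))
 v(y) = Piecewise((C1 - y, Eq(k, 0)), (nan, True))


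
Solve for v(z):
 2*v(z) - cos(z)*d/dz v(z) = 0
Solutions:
 v(z) = C1*(sin(z) + 1)/(sin(z) - 1)


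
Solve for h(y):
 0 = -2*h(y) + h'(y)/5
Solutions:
 h(y) = C1*exp(10*y)


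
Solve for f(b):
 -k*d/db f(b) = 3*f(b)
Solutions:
 f(b) = C1*exp(-3*b/k)


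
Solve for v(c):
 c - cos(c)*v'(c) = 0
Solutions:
 v(c) = C1 + Integral(c/cos(c), c)


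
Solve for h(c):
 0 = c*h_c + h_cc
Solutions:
 h(c) = C1 + C2*erf(sqrt(2)*c/2)


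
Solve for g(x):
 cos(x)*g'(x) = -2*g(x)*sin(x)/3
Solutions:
 g(x) = C1*cos(x)^(2/3)


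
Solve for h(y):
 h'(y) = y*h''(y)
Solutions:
 h(y) = C1 + C2*y^2


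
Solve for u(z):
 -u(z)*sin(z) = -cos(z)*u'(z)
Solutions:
 u(z) = C1/cos(z)


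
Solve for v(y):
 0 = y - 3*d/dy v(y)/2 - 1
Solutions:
 v(y) = C1 + y^2/3 - 2*y/3


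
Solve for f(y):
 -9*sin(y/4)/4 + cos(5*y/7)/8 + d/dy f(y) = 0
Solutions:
 f(y) = C1 - 7*sin(5*y/7)/40 - 9*cos(y/4)


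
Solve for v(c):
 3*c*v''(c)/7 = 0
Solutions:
 v(c) = C1 + C2*c


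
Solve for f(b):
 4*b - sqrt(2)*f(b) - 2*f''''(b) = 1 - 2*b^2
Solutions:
 f(b) = sqrt(2)*b^2 + 2*sqrt(2)*b + (C1*sin(2^(3/8)*b/2) + C2*cos(2^(3/8)*b/2))*exp(-2^(3/8)*b/2) + (C3*sin(2^(3/8)*b/2) + C4*cos(2^(3/8)*b/2))*exp(2^(3/8)*b/2) - sqrt(2)/2


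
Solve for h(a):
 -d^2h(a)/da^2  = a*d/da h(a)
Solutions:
 h(a) = C1 + C2*erf(sqrt(2)*a/2)


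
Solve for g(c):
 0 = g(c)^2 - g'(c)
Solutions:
 g(c) = -1/(C1 + c)


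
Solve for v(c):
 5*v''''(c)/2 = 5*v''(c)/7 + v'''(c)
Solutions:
 v(c) = C1 + C2*c + C3*exp(c*(7 - sqrt(399))/35) + C4*exp(c*(7 + sqrt(399))/35)


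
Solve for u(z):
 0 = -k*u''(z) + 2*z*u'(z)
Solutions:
 u(z) = C1 + C2*erf(z*sqrt(-1/k))/sqrt(-1/k)


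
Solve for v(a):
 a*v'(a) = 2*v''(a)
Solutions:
 v(a) = C1 + C2*erfi(a/2)


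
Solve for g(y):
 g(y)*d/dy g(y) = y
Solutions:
 g(y) = -sqrt(C1 + y^2)
 g(y) = sqrt(C1 + y^2)


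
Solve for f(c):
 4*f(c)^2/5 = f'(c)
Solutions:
 f(c) = -5/(C1 + 4*c)


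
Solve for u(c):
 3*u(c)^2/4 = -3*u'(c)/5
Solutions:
 u(c) = 4/(C1 + 5*c)


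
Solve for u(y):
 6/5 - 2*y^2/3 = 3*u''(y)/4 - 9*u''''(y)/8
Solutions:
 u(y) = C1 + C2*y + C3*exp(-sqrt(6)*y/3) + C4*exp(sqrt(6)*y/3) - 2*y^4/27 - 8*y^2/15


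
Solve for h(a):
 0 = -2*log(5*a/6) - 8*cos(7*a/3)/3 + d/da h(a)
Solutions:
 h(a) = C1 + 2*a*log(a) - 2*a*log(6) - 2*a + 2*a*log(5) + 8*sin(7*a/3)/7


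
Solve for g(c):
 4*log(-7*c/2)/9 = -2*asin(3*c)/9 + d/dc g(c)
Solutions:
 g(c) = C1 + 4*c*log(-c)/9 + 2*c*asin(3*c)/9 - 4*c/9 - 4*c*log(2)/9 + 4*c*log(7)/9 + 2*sqrt(1 - 9*c^2)/27


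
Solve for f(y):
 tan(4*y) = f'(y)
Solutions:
 f(y) = C1 - log(cos(4*y))/4


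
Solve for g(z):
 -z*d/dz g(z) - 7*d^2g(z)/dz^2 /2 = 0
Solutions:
 g(z) = C1 + C2*erf(sqrt(7)*z/7)


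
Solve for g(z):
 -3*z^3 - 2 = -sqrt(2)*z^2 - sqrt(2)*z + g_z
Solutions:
 g(z) = C1 - 3*z^4/4 + sqrt(2)*z^3/3 + sqrt(2)*z^2/2 - 2*z


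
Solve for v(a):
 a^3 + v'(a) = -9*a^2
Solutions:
 v(a) = C1 - a^4/4 - 3*a^3


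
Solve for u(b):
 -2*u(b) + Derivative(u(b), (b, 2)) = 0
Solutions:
 u(b) = C1*exp(-sqrt(2)*b) + C2*exp(sqrt(2)*b)


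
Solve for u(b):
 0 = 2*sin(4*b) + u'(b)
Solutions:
 u(b) = C1 + cos(4*b)/2


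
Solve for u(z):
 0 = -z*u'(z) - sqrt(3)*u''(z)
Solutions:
 u(z) = C1 + C2*erf(sqrt(2)*3^(3/4)*z/6)


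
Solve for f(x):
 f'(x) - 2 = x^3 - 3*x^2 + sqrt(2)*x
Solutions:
 f(x) = C1 + x^4/4 - x^3 + sqrt(2)*x^2/2 + 2*x


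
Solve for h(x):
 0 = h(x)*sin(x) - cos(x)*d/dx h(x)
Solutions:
 h(x) = C1/cos(x)


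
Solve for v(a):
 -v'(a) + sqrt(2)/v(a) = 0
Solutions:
 v(a) = -sqrt(C1 + 2*sqrt(2)*a)
 v(a) = sqrt(C1 + 2*sqrt(2)*a)


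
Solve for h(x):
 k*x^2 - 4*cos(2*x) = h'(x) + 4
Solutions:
 h(x) = C1 + k*x^3/3 - 4*x - 4*sin(x)*cos(x)


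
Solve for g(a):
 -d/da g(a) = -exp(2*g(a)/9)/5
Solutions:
 g(a) = 9*log(-sqrt(-1/(C1 + a))) - 9*log(2) + 9*log(3) + 9*log(10)/2
 g(a) = 9*log(-1/(C1 + a))/2 - 9*log(2) + 9*log(3) + 9*log(10)/2


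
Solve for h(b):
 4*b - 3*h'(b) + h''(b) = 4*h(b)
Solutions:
 h(b) = C1*exp(-b) + C2*exp(4*b) + b - 3/4


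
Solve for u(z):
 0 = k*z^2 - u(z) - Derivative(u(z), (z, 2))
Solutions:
 u(z) = C1*sin(z) + C2*cos(z) + k*z^2 - 2*k


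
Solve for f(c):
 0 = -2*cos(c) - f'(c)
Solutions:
 f(c) = C1 - 2*sin(c)


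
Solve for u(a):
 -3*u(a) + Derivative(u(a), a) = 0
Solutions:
 u(a) = C1*exp(3*a)


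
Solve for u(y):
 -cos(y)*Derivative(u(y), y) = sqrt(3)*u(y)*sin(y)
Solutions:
 u(y) = C1*cos(y)^(sqrt(3))


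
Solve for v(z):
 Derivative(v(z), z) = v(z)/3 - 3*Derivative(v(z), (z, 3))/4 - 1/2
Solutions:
 v(z) = C1*exp(-2^(1/3)*z*(2 - 2^(1/3))/6)*sin(2^(1/3)*sqrt(3)*z*(2^(1/3) + 2)/6) + C2*exp(-2^(1/3)*z*(2 - 2^(1/3))/6)*cos(2^(1/3)*sqrt(3)*z*(2^(1/3) + 2)/6) + C3*exp(2^(1/3)*z*(2 - 2^(1/3))/3) + 3/2


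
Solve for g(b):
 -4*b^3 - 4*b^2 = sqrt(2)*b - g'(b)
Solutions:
 g(b) = C1 + b^4 + 4*b^3/3 + sqrt(2)*b^2/2


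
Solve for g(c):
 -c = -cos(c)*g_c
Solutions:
 g(c) = C1 + Integral(c/cos(c), c)


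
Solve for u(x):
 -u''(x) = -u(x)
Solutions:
 u(x) = C1*exp(-x) + C2*exp(x)


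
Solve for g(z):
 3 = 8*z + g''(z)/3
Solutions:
 g(z) = C1 + C2*z - 4*z^3 + 9*z^2/2


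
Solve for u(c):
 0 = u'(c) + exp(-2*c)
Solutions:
 u(c) = C1 + exp(-2*c)/2


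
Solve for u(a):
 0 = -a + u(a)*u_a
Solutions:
 u(a) = -sqrt(C1 + a^2)
 u(a) = sqrt(C1 + a^2)


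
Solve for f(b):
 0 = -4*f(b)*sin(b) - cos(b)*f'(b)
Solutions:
 f(b) = C1*cos(b)^4


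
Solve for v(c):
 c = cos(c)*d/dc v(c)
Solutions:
 v(c) = C1 + Integral(c/cos(c), c)


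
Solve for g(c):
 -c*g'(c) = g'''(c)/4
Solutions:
 g(c) = C1 + Integral(C2*airyai(-2^(2/3)*c) + C3*airybi(-2^(2/3)*c), c)


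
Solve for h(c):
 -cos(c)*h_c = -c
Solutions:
 h(c) = C1 + Integral(c/cos(c), c)


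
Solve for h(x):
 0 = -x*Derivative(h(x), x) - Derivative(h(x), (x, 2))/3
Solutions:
 h(x) = C1 + C2*erf(sqrt(6)*x/2)


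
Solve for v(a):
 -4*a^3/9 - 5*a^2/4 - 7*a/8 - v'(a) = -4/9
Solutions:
 v(a) = C1 - a^4/9 - 5*a^3/12 - 7*a^2/16 + 4*a/9


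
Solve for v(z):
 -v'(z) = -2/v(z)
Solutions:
 v(z) = -sqrt(C1 + 4*z)
 v(z) = sqrt(C1 + 4*z)


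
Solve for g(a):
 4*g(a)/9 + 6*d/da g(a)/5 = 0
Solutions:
 g(a) = C1*exp(-10*a/27)


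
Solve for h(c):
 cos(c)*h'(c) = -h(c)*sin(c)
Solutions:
 h(c) = C1*cos(c)


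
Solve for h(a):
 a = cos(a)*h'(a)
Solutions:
 h(a) = C1 + Integral(a/cos(a), a)


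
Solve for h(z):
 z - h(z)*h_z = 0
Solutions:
 h(z) = -sqrt(C1 + z^2)
 h(z) = sqrt(C1 + z^2)


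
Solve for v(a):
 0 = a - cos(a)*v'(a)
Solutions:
 v(a) = C1 + Integral(a/cos(a), a)


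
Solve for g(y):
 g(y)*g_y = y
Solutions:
 g(y) = -sqrt(C1 + y^2)
 g(y) = sqrt(C1 + y^2)


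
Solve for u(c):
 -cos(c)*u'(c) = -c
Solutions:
 u(c) = C1 + Integral(c/cos(c), c)


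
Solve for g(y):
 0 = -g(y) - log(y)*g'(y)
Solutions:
 g(y) = C1*exp(-li(y))


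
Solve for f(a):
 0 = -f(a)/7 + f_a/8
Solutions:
 f(a) = C1*exp(8*a/7)


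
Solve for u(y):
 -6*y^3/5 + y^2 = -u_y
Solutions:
 u(y) = C1 + 3*y^4/10 - y^3/3


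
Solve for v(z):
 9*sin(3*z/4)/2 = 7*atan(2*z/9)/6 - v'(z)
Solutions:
 v(z) = C1 + 7*z*atan(2*z/9)/6 - 21*log(4*z^2 + 81)/8 + 6*cos(3*z/4)


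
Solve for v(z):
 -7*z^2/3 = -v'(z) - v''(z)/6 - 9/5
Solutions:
 v(z) = C1 + C2*exp(-6*z) + 7*z^3/9 - 7*z^2/18 - 451*z/270


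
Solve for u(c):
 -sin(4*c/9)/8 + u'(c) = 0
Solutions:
 u(c) = C1 - 9*cos(4*c/9)/32


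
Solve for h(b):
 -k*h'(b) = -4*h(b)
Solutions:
 h(b) = C1*exp(4*b/k)


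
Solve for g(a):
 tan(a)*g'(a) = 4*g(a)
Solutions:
 g(a) = C1*sin(a)^4


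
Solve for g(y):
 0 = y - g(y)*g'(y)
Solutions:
 g(y) = -sqrt(C1 + y^2)
 g(y) = sqrt(C1 + y^2)


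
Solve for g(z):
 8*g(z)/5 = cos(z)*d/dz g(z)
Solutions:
 g(z) = C1*(sin(z) + 1)^(4/5)/(sin(z) - 1)^(4/5)


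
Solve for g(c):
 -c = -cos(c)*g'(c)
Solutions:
 g(c) = C1 + Integral(c/cos(c), c)


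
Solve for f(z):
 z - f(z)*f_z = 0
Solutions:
 f(z) = -sqrt(C1 + z^2)
 f(z) = sqrt(C1 + z^2)


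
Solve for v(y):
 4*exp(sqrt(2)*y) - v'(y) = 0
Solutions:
 v(y) = C1 + 2*sqrt(2)*exp(sqrt(2)*y)


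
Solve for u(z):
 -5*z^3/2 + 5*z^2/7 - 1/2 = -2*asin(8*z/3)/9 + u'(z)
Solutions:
 u(z) = C1 - 5*z^4/8 + 5*z^3/21 + 2*z*asin(8*z/3)/9 - z/2 + sqrt(9 - 64*z^2)/36


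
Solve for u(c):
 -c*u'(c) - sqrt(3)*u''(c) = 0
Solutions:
 u(c) = C1 + C2*erf(sqrt(2)*3^(3/4)*c/6)


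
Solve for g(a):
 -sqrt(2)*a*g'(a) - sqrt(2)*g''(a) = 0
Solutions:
 g(a) = C1 + C2*erf(sqrt(2)*a/2)


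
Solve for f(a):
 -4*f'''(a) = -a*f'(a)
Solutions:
 f(a) = C1 + Integral(C2*airyai(2^(1/3)*a/2) + C3*airybi(2^(1/3)*a/2), a)


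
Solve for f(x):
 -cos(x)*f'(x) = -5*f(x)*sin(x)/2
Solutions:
 f(x) = C1/cos(x)^(5/2)


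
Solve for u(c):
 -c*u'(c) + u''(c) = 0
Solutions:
 u(c) = C1 + C2*erfi(sqrt(2)*c/2)


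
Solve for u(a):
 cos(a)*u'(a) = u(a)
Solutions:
 u(a) = C1*sqrt(sin(a) + 1)/sqrt(sin(a) - 1)


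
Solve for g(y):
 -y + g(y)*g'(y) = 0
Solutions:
 g(y) = -sqrt(C1 + y^2)
 g(y) = sqrt(C1 + y^2)


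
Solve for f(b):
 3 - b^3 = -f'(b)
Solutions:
 f(b) = C1 + b^4/4 - 3*b


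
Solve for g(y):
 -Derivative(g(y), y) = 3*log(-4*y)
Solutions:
 g(y) = C1 - 3*y*log(-y) + 3*y*(1 - 2*log(2))


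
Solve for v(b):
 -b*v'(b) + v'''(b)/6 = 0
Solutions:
 v(b) = C1 + Integral(C2*airyai(6^(1/3)*b) + C3*airybi(6^(1/3)*b), b)


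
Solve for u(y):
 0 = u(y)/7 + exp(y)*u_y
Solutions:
 u(y) = C1*exp(exp(-y)/7)


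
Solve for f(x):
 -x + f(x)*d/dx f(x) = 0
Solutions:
 f(x) = -sqrt(C1 + x^2)
 f(x) = sqrt(C1 + x^2)


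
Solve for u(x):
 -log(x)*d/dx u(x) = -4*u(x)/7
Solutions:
 u(x) = C1*exp(4*li(x)/7)


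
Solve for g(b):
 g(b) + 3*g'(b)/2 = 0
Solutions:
 g(b) = C1*exp(-2*b/3)


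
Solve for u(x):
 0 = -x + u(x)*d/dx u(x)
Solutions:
 u(x) = -sqrt(C1 + x^2)
 u(x) = sqrt(C1 + x^2)


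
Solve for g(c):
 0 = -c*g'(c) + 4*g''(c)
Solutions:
 g(c) = C1 + C2*erfi(sqrt(2)*c/4)


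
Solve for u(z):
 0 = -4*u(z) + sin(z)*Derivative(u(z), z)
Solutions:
 u(z) = C1*(cos(z)^2 - 2*cos(z) + 1)/(cos(z)^2 + 2*cos(z) + 1)


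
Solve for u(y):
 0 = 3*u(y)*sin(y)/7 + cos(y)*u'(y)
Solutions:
 u(y) = C1*cos(y)^(3/7)


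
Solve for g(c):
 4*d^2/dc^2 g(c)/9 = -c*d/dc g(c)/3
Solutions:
 g(c) = C1 + C2*erf(sqrt(6)*c/4)


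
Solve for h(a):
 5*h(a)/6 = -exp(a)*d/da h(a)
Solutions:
 h(a) = C1*exp(5*exp(-a)/6)


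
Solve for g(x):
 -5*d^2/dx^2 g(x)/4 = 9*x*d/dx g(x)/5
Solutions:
 g(x) = C1 + C2*erf(3*sqrt(2)*x/5)


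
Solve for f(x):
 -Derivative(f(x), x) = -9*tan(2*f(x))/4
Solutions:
 f(x) = -asin(C1*exp(9*x/2))/2 + pi/2
 f(x) = asin(C1*exp(9*x/2))/2


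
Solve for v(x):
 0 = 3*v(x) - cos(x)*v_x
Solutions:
 v(x) = C1*(sin(x) + 1)^(3/2)/(sin(x) - 1)^(3/2)


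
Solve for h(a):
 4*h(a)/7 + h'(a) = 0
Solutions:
 h(a) = C1*exp(-4*a/7)


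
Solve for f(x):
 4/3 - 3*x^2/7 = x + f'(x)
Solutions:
 f(x) = C1 - x^3/7 - x^2/2 + 4*x/3


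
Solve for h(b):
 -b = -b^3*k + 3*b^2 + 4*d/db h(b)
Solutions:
 h(b) = C1 + b^4*k/16 - b^3/4 - b^2/8


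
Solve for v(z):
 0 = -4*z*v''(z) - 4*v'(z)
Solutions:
 v(z) = C1 + C2*log(z)


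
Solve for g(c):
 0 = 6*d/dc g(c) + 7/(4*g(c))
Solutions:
 g(c) = -sqrt(C1 - 21*c)/6
 g(c) = sqrt(C1 - 21*c)/6


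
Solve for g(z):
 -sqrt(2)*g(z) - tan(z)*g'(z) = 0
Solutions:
 g(z) = C1/sin(z)^(sqrt(2))


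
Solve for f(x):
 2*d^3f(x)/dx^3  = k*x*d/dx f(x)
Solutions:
 f(x) = C1 + Integral(C2*airyai(2^(2/3)*k^(1/3)*x/2) + C3*airybi(2^(2/3)*k^(1/3)*x/2), x)


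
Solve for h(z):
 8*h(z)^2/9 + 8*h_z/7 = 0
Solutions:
 h(z) = 9/(C1 + 7*z)


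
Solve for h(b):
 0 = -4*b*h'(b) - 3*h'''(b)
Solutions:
 h(b) = C1 + Integral(C2*airyai(-6^(2/3)*b/3) + C3*airybi(-6^(2/3)*b/3), b)


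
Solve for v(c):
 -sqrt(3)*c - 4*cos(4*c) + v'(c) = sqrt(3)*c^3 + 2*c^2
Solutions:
 v(c) = C1 + sqrt(3)*c^4/4 + 2*c^3/3 + sqrt(3)*c^2/2 + sin(4*c)


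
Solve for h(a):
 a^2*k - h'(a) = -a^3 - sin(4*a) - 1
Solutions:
 h(a) = C1 + a^4/4 + a^3*k/3 + a - cos(4*a)/4


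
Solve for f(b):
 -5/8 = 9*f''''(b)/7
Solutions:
 f(b) = C1 + C2*b + C3*b^2 + C4*b^3 - 35*b^4/1728


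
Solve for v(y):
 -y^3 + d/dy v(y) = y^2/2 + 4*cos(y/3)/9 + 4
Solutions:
 v(y) = C1 + y^4/4 + y^3/6 + 4*y + 4*sin(y/3)/3


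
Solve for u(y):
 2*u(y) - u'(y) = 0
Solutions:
 u(y) = C1*exp(2*y)


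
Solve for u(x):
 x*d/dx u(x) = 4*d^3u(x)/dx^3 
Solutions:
 u(x) = C1 + Integral(C2*airyai(2^(1/3)*x/2) + C3*airybi(2^(1/3)*x/2), x)


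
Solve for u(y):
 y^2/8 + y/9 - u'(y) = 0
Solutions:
 u(y) = C1 + y^3/24 + y^2/18


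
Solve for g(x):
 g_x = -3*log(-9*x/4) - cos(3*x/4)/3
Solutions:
 g(x) = C1 - 3*x*log(-x) - 6*x*log(3) + 3*x + 6*x*log(2) - 4*sin(3*x/4)/9


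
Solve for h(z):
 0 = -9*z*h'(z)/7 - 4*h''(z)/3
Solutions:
 h(z) = C1 + C2*erf(3*sqrt(42)*z/28)


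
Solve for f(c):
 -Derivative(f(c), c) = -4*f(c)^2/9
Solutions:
 f(c) = -9/(C1 + 4*c)


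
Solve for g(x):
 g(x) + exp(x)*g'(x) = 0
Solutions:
 g(x) = C1*exp(exp(-x))


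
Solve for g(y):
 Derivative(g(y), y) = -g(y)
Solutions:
 g(y) = C1*exp(-y)


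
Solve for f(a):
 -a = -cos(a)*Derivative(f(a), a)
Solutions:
 f(a) = C1 + Integral(a/cos(a), a)


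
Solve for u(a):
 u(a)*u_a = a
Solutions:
 u(a) = -sqrt(C1 + a^2)
 u(a) = sqrt(C1 + a^2)


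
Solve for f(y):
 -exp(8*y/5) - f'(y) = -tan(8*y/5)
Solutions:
 f(y) = C1 - 5*exp(8*y/5)/8 - 5*log(cos(8*y/5))/8


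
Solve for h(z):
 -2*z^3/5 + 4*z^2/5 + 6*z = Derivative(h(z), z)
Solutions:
 h(z) = C1 - z^4/10 + 4*z^3/15 + 3*z^2


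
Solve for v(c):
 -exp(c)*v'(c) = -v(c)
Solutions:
 v(c) = C1*exp(-exp(-c))


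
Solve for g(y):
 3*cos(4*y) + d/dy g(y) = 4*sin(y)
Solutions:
 g(y) = C1 - 3*sin(4*y)/4 - 4*cos(y)


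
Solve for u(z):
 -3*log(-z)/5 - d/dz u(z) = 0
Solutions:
 u(z) = C1 - 3*z*log(-z)/5 + 3*z/5


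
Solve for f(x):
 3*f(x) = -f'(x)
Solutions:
 f(x) = C1*exp(-3*x)


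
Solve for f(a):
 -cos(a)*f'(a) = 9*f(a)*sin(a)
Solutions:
 f(a) = C1*cos(a)^9


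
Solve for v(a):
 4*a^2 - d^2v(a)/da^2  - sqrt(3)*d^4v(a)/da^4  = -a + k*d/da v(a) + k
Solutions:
 v(a) = C1 + C2*exp(a*(-2^(2/3)*3^(1/6)*(9*k + sqrt(81*k^2 + 4*sqrt(3)))^(1/3) + 2*6^(1/3)/(9*k + sqrt(81*k^2 + 4*sqrt(3)))^(1/3))/6) + C3*exp(a*(2^(2/3)*3^(1/6)*(9*k + sqrt(81*k^2 + 4*sqrt(3)))^(1/3) - 6^(2/3)*I*(9*k + sqrt(81*k^2 + 4*sqrt(3)))^(1/3) + 16*sqrt(3)/((9*k + sqrt(81*k^2 + 4*sqrt(3)))^(1/3)*(-2^(2/3)*3^(1/6) + 6^(2/3)*I)))/12) + C4*exp(a*(2^(2/3)*3^(1/6)*(9*k + sqrt(81*k^2 + 4*sqrt(3)))^(1/3) + 6^(2/3)*I*(9*k + sqrt(81*k^2 + 4*sqrt(3)))^(1/3) - 16*sqrt(3)/((9*k + sqrt(81*k^2 + 4*sqrt(3)))^(1/3)*(2^(2/3)*3^(1/6) + 6^(2/3)*I)))/12) + 4*a^3/(3*k) + a^2/(2*k) - 4*a^2/k^2 - a - a/k^2 + 8*a/k^3


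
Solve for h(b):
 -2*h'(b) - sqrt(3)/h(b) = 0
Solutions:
 h(b) = -sqrt(C1 - sqrt(3)*b)
 h(b) = sqrt(C1 - sqrt(3)*b)


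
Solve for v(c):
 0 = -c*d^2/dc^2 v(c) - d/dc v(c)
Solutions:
 v(c) = C1 + C2*log(c)


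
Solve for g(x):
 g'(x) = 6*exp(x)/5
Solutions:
 g(x) = C1 + 6*exp(x)/5


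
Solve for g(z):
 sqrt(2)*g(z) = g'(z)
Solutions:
 g(z) = C1*exp(sqrt(2)*z)


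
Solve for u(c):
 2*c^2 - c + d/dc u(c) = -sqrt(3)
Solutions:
 u(c) = C1 - 2*c^3/3 + c^2/2 - sqrt(3)*c


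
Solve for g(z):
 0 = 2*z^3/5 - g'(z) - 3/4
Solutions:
 g(z) = C1 + z^4/10 - 3*z/4


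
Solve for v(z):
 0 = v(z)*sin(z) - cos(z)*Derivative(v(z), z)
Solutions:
 v(z) = C1/cos(z)


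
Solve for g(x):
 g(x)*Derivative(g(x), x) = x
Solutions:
 g(x) = -sqrt(C1 + x^2)
 g(x) = sqrt(C1 + x^2)


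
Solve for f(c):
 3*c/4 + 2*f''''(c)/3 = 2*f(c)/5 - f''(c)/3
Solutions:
 f(c) = C1*exp(-sqrt(5)*c*sqrt(-5 + sqrt(265))/10) + C2*exp(sqrt(5)*c*sqrt(-5 + sqrt(265))/10) + C3*sin(sqrt(5)*c*sqrt(5 + sqrt(265))/10) + C4*cos(sqrt(5)*c*sqrt(5 + sqrt(265))/10) + 15*c/8


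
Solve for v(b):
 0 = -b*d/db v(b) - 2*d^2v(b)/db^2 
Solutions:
 v(b) = C1 + C2*erf(b/2)


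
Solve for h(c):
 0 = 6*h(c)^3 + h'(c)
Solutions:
 h(c) = -sqrt(2)*sqrt(-1/(C1 - 6*c))/2
 h(c) = sqrt(2)*sqrt(-1/(C1 - 6*c))/2


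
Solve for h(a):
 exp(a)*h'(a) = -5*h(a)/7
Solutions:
 h(a) = C1*exp(5*exp(-a)/7)


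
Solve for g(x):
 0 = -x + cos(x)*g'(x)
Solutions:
 g(x) = C1 + Integral(x/cos(x), x)


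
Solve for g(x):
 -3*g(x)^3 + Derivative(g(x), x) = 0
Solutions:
 g(x) = -sqrt(2)*sqrt(-1/(C1 + 3*x))/2
 g(x) = sqrt(2)*sqrt(-1/(C1 + 3*x))/2


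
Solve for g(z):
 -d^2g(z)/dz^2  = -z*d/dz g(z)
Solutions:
 g(z) = C1 + C2*erfi(sqrt(2)*z/2)


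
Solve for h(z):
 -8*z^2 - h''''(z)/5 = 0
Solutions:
 h(z) = C1 + C2*z + C3*z^2 + C4*z^3 - z^6/9


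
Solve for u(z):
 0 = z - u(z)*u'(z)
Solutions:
 u(z) = -sqrt(C1 + z^2)
 u(z) = sqrt(C1 + z^2)


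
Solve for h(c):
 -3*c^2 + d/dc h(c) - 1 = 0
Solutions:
 h(c) = C1 + c^3 + c


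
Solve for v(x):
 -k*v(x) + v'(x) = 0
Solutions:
 v(x) = C1*exp(k*x)


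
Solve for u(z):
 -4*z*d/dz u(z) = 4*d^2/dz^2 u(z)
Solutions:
 u(z) = C1 + C2*erf(sqrt(2)*z/2)


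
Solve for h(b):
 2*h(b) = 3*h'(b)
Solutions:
 h(b) = C1*exp(2*b/3)


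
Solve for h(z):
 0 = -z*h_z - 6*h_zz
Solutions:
 h(z) = C1 + C2*erf(sqrt(3)*z/6)


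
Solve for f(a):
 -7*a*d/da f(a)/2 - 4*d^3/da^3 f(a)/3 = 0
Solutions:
 f(a) = C1 + Integral(C2*airyai(-21^(1/3)*a/2) + C3*airybi(-21^(1/3)*a/2), a)


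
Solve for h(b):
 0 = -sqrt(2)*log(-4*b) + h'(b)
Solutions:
 h(b) = C1 + sqrt(2)*b*log(-b) + sqrt(2)*b*(-1 + 2*log(2))


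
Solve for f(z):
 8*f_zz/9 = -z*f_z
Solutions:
 f(z) = C1 + C2*erf(3*z/4)


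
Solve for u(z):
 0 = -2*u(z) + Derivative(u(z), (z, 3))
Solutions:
 u(z) = C3*exp(2^(1/3)*z) + (C1*sin(2^(1/3)*sqrt(3)*z/2) + C2*cos(2^(1/3)*sqrt(3)*z/2))*exp(-2^(1/3)*z/2)


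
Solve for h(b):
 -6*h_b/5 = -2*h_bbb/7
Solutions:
 h(b) = C1 + C2*exp(-sqrt(105)*b/5) + C3*exp(sqrt(105)*b/5)


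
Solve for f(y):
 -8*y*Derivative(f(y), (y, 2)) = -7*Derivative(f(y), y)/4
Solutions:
 f(y) = C1 + C2*y^(39/32)


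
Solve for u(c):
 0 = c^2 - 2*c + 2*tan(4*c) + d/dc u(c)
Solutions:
 u(c) = C1 - c^3/3 + c^2 + log(cos(4*c))/2


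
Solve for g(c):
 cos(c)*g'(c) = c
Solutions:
 g(c) = C1 + Integral(c/cos(c), c)


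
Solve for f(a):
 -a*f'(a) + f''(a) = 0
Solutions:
 f(a) = C1 + C2*erfi(sqrt(2)*a/2)


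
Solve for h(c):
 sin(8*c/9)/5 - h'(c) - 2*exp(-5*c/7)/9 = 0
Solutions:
 h(c) = C1 - 9*cos(8*c/9)/40 + 14*exp(-5*c/7)/45


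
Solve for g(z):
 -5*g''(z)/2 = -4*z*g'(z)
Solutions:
 g(z) = C1 + C2*erfi(2*sqrt(5)*z/5)


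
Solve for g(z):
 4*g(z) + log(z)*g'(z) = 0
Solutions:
 g(z) = C1*exp(-4*li(z))


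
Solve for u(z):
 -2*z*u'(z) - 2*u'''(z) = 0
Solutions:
 u(z) = C1 + Integral(C2*airyai(-z) + C3*airybi(-z), z)


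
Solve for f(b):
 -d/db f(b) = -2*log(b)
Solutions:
 f(b) = C1 + 2*b*log(b) - 2*b


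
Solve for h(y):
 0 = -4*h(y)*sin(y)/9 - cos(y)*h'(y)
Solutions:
 h(y) = C1*cos(y)^(4/9)


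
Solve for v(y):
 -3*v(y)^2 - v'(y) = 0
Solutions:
 v(y) = 1/(C1 + 3*y)


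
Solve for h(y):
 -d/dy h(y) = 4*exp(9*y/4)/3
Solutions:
 h(y) = C1 - 16*exp(9*y/4)/27


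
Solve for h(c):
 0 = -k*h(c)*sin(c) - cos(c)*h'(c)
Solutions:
 h(c) = C1*exp(k*log(cos(c)))


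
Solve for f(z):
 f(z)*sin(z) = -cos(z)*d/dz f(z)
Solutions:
 f(z) = C1*cos(z)


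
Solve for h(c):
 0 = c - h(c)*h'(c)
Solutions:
 h(c) = -sqrt(C1 + c^2)
 h(c) = sqrt(C1 + c^2)


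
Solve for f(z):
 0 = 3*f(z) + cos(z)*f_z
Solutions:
 f(z) = C1*(sin(z) - 1)^(3/2)/(sin(z) + 1)^(3/2)


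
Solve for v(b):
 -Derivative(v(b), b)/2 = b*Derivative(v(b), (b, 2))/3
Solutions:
 v(b) = C1 + C2/sqrt(b)


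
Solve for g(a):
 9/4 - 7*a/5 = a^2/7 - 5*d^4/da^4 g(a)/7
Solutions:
 g(a) = C1 + C2*a + C3*a^2 + C4*a^3 + a^6/1800 + 49*a^5/3000 - 21*a^4/160


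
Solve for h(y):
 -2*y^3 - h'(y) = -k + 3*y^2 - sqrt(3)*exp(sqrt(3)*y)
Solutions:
 h(y) = C1 + k*y - y^4/2 - y^3 + exp(sqrt(3)*y)


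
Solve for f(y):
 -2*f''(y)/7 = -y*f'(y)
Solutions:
 f(y) = C1 + C2*erfi(sqrt(7)*y/2)


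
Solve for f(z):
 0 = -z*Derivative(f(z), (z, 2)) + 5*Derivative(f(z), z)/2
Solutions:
 f(z) = C1 + C2*z^(7/2)


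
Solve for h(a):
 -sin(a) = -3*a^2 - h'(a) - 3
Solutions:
 h(a) = C1 - a^3 - 3*a - cos(a)


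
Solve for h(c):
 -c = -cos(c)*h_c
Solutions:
 h(c) = C1 + Integral(c/cos(c), c)


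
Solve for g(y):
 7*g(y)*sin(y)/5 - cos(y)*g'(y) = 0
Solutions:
 g(y) = C1/cos(y)^(7/5)


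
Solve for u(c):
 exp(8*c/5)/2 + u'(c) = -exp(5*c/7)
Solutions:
 u(c) = C1 - 7*exp(5*c/7)/5 - 5*exp(8*c/5)/16


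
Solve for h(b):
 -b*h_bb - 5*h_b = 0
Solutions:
 h(b) = C1 + C2/b^4


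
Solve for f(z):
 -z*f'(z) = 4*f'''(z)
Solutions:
 f(z) = C1 + Integral(C2*airyai(-2^(1/3)*z/2) + C3*airybi(-2^(1/3)*z/2), z)


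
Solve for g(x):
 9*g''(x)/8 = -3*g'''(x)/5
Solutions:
 g(x) = C1 + C2*x + C3*exp(-15*x/8)


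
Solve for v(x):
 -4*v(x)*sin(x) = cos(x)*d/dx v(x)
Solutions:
 v(x) = C1*cos(x)^4


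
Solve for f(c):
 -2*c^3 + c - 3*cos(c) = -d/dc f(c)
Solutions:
 f(c) = C1 + c^4/2 - c^2/2 + 3*sin(c)


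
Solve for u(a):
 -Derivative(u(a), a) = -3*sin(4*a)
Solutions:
 u(a) = C1 - 3*cos(4*a)/4


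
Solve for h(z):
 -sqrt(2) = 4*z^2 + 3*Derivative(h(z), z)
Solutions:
 h(z) = C1 - 4*z^3/9 - sqrt(2)*z/3


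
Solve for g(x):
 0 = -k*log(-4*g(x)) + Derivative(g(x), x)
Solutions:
 Integral(1/(log(-_y) + 2*log(2)), (_y, g(x))) = C1 + k*x


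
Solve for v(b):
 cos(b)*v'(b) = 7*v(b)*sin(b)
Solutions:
 v(b) = C1/cos(b)^7


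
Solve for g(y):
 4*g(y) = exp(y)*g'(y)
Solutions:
 g(y) = C1*exp(-4*exp(-y))


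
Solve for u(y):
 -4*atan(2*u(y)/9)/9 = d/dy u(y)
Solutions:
 Integral(1/atan(2*_y/9), (_y, u(y))) = C1 - 4*y/9


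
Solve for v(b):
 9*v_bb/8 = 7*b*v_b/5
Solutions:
 v(b) = C1 + C2*erfi(2*sqrt(35)*b/15)


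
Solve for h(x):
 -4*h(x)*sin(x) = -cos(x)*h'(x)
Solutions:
 h(x) = C1/cos(x)^4


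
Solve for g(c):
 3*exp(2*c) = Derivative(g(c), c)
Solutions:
 g(c) = C1 + 3*exp(2*c)/2


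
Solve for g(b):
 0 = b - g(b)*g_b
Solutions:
 g(b) = -sqrt(C1 + b^2)
 g(b) = sqrt(C1 + b^2)


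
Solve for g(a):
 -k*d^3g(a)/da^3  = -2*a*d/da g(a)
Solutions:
 g(a) = C1 + Integral(C2*airyai(2^(1/3)*a*(1/k)^(1/3)) + C3*airybi(2^(1/3)*a*(1/k)^(1/3)), a)


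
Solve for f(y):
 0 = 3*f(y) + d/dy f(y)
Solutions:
 f(y) = C1*exp(-3*y)


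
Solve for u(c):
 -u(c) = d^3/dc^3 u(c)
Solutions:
 u(c) = C3*exp(-c) + (C1*sin(sqrt(3)*c/2) + C2*cos(sqrt(3)*c/2))*exp(c/2)


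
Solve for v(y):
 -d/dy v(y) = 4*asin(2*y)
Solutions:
 v(y) = C1 - 4*y*asin(2*y) - 2*sqrt(1 - 4*y^2)


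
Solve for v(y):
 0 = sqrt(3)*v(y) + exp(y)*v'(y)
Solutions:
 v(y) = C1*exp(sqrt(3)*exp(-y))


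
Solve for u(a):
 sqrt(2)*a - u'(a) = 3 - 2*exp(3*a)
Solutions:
 u(a) = C1 + sqrt(2)*a^2/2 - 3*a + 2*exp(3*a)/3


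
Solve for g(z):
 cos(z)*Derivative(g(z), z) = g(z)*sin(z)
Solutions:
 g(z) = C1/cos(z)


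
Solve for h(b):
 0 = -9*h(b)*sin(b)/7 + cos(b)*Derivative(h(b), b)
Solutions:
 h(b) = C1/cos(b)^(9/7)


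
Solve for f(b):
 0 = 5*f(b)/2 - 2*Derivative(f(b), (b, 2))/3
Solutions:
 f(b) = C1*exp(-sqrt(15)*b/2) + C2*exp(sqrt(15)*b/2)


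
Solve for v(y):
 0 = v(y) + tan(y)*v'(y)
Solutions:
 v(y) = C1/sin(y)


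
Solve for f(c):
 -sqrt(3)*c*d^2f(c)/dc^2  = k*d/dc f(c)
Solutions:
 f(c) = C1 + c^(-sqrt(3)*re(k)/3 + 1)*(C2*sin(sqrt(3)*log(c)*Abs(im(k))/3) + C3*cos(sqrt(3)*log(c)*im(k)/3))


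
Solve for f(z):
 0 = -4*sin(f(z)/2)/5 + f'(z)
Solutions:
 -4*z/5 + log(cos(f(z)/2) - 1) - log(cos(f(z)/2) + 1) = C1


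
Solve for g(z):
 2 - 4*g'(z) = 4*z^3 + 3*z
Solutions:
 g(z) = C1 - z^4/4 - 3*z^2/8 + z/2


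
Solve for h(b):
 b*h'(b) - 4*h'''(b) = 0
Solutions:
 h(b) = C1 + Integral(C2*airyai(2^(1/3)*b/2) + C3*airybi(2^(1/3)*b/2), b)


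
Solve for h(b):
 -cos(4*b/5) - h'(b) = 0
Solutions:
 h(b) = C1 - 5*sin(4*b/5)/4


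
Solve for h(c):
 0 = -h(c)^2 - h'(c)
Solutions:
 h(c) = 1/(C1 + c)


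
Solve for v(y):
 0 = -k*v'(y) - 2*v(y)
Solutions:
 v(y) = C1*exp(-2*y/k)


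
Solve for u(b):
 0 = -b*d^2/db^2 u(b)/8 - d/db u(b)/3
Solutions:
 u(b) = C1 + C2/b^(5/3)


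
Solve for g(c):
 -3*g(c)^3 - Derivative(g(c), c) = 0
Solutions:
 g(c) = -sqrt(2)*sqrt(-1/(C1 - 3*c))/2
 g(c) = sqrt(2)*sqrt(-1/(C1 - 3*c))/2


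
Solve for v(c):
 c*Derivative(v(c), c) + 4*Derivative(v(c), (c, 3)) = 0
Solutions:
 v(c) = C1 + Integral(C2*airyai(-2^(1/3)*c/2) + C3*airybi(-2^(1/3)*c/2), c)


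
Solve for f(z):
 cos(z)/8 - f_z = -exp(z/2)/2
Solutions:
 f(z) = C1 + exp(z/2) + sin(z)/8


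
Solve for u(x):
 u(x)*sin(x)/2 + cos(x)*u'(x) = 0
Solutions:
 u(x) = C1*sqrt(cos(x))


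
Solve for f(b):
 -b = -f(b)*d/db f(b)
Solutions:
 f(b) = -sqrt(C1 + b^2)
 f(b) = sqrt(C1 + b^2)


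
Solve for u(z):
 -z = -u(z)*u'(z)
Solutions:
 u(z) = -sqrt(C1 + z^2)
 u(z) = sqrt(C1 + z^2)


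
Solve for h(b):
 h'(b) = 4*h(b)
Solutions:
 h(b) = C1*exp(4*b)


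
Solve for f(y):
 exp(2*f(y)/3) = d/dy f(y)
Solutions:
 f(y) = 3*log(-sqrt(-1/(C1 + y))) - 3*log(2) + 3*log(6)/2
 f(y) = 3*log(-1/(C1 + y))/2 - 3*log(2) + 3*log(6)/2


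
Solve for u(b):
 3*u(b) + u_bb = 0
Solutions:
 u(b) = C1*sin(sqrt(3)*b) + C2*cos(sqrt(3)*b)


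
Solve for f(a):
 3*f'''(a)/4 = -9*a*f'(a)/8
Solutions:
 f(a) = C1 + Integral(C2*airyai(-2^(2/3)*3^(1/3)*a/2) + C3*airybi(-2^(2/3)*3^(1/3)*a/2), a)


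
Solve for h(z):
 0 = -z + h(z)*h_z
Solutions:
 h(z) = -sqrt(C1 + z^2)
 h(z) = sqrt(C1 + z^2)


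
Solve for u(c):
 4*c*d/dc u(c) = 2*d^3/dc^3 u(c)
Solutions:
 u(c) = C1 + Integral(C2*airyai(2^(1/3)*c) + C3*airybi(2^(1/3)*c), c)


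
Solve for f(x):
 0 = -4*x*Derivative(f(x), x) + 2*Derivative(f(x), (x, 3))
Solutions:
 f(x) = C1 + Integral(C2*airyai(2^(1/3)*x) + C3*airybi(2^(1/3)*x), x)


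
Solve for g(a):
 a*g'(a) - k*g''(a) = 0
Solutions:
 g(a) = C1 + C2*erf(sqrt(2)*a*sqrt(-1/k)/2)/sqrt(-1/k)


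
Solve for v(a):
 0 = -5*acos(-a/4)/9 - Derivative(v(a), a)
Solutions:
 v(a) = C1 - 5*a*acos(-a/4)/9 - 5*sqrt(16 - a^2)/9


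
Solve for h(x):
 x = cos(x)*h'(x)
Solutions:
 h(x) = C1 + Integral(x/cos(x), x)


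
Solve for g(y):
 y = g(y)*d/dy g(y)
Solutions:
 g(y) = -sqrt(C1 + y^2)
 g(y) = sqrt(C1 + y^2)
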